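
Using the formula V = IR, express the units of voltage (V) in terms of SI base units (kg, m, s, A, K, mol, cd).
Units of each symbol in V = IR:
  I (current): A
  R (resistance, in ohms): kg·m²/(s³·A²)

Multiplying the contributions: [A] · [kg·m²/(s³·A²)]
Adding exponents of each base unit: kg: 1, m: 2, s: -3, A: -1
SI base units of voltage: kg·m²/(s³·A)

Answer: kg·m²/(s³·A)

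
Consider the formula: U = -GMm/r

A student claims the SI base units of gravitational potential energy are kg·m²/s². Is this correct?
Units of each symbol in U = -GMm/r:
  G (gravitational constant): m³/(kg·s²)
  M (mass): kg
  m (mass): kg
  r (distance): m  → in the denominator, contributes 1/m
  The minus sign does not affect the units.

Multiplying the contributions: [m³/(kg·s²)] · [kg] · [kg] · [1/m]
Adding exponents of each base unit: kg: 1, m: 2, s: -2
SI base units of gravitational potential energy: kg·m²/s²

The claimed units kg·m²/s² match the derived units, so the claim is correct.

Answer: Yes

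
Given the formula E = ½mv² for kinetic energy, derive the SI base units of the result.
Units of each symbol in E = ½mv²:
  m (mass): kg
  v (speed): m/s  → to the power 2, contributes m²/s²
  The factor ½ is dimensionless.

Multiplying the contributions: [kg] · [m²/s²]
Adding exponents of each base unit: kg: 1, m: 2, s: -2
SI base units of kinetic energy: kg·m²/s²

Answer: kg·m²/s²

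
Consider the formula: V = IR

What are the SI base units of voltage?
Units of each symbol in V = IR:
  I (current): A
  R (resistance, in ohms): kg·m²/(s³·A²)

Multiplying the contributions: [A] · [kg·m²/(s³·A²)]
Adding exponents of each base unit: kg: 1, m: 2, s: -3, A: -1
SI base units of voltage: kg·m²/(s³·A)

Answer: kg·m²/(s³·A)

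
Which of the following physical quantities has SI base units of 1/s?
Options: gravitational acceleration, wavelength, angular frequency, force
Checking the SI base units of each option:
  gravitational acceleration (g = GM/r²): m/s²  ✗
  wavelength (λ = v/f): m  ✗
  angular frequency (ω = 2πf): 1/s  ✓ matches
  force (F = ma): kg·m/s²  ✗

Only angular frequency has units 1/s.

Answer: angular frequency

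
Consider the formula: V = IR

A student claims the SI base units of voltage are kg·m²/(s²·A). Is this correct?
Units of each symbol in V = IR:
  I (current): A
  R (resistance, in ohms): kg·m²/(s³·A²)

Multiplying the contributions: [A] · [kg·m²/(s³·A²)]
Adding exponents of each base unit: kg: 1, m: 2, s: -3, A: -1
SI base units of voltage: kg·m²/(s³·A)

The claimed units kg·m²/(s²·A) (exponents kg: 1, m: 2, s: -2, A: -1) do not match the derived units kg·m²/(s³·A) (exponents kg: 1, m: 2, s: -3, A: -1), so the claim is incorrect.

Answer: No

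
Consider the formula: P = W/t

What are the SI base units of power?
Units of each symbol in P = W/t:
  W (work): kg·m²/s²
  t (time): s  → in the denominator, contributes 1/s

Multiplying the contributions: [kg·m²/s²] · [1/s]
Adding exponents of each base unit: kg: 1, m: 2, s: -3
SI base units of power: kg·m²/s³

Answer: kg·m²/s³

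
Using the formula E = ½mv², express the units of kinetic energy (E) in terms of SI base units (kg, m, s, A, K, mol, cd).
Units of each symbol in E = ½mv²:
  m (mass): kg
  v (speed): m/s  → to the power 2, contributes m²/s²
  The factor ½ is dimensionless.

Multiplying the contributions: [kg] · [m²/s²]
Adding exponents of each base unit: kg: 1, m: 2, s: -2
SI base units of kinetic energy: kg·m²/s²

Answer: kg·m²/s²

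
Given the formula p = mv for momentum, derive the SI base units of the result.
Units of each symbol in p = mv:
  m (mass): kg
  v (velocity): m/s

Multiplying the contributions: [kg] · [m/s]
Adding exponents of each base unit: kg: 1, m: 1, s: -1
SI base units of momentum: kg·m/s

Answer: kg·m/s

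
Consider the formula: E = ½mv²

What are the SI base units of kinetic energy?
Units of each symbol in E = ½mv²:
  m (mass): kg
  v (speed): m/s  → to the power 2, contributes m²/s²
  The factor ½ is dimensionless.

Multiplying the contributions: [kg] · [m²/s²]
Adding exponents of each base unit: kg: 1, m: 2, s: -2
SI base units of kinetic energy: kg·m²/s²

Answer: kg·m²/s²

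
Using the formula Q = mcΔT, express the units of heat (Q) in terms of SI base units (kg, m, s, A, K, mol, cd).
Units of each symbol in Q = mcΔT:
  m (mass): kg
  c (specific heat capacity, in J/(kg·K)): m²/(s²·K)
  ΔT (temperature change): K

Multiplying the contributions: [kg] · [m²/(s²·K)] · [K]
Adding exponents of each base unit: kg: 1, m: 2, s: -2
SI base units of heat: kg·m²/s²

Answer: kg·m²/s²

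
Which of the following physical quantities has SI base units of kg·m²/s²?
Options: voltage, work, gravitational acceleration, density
Checking the SI base units of each option:
  voltage (V = IR): kg·m²/(s³·A)  ✗
  work (W = Fd): kg·m²/s²  ✓ matches
  gravitational acceleration (g = GM/r²): m/s²  ✗
  density (ρ = m/V): kg/m³  ✗

Only work has units kg·m²/s².

Answer: work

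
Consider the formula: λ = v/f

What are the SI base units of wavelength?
Units of each symbol in λ = v/f:
  v (wave speed): m/s
  f (frequency): 1/s  → in the denominator, contributes s

Multiplying the contributions: [m/s] · [s]
Adding exponents of each base unit: m: 1
SI base units of wavelength: m

Answer: m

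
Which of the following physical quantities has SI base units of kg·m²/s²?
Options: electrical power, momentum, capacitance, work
Checking the SI base units of each option:
  electrical power (P = IV): kg·m²/s³  ✗
  momentum (p = mv): kg·m/s  ✗
  capacitance (C = Q/V): s⁴·A²/(kg·m²)  ✗
  work (W = Fd): kg·m²/s²  ✓ matches

Only work has units kg·m²/s².

Answer: work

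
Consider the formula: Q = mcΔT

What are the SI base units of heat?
Units of each symbol in Q = mcΔT:
  m (mass): kg
  c (specific heat capacity, in J/(kg·K)): m²/(s²·K)
  ΔT (temperature change): K

Multiplying the contributions: [kg] · [m²/(s²·K)] · [K]
Adding exponents of each base unit: kg: 1, m: 2, s: -2
SI base units of heat: kg·m²/s²

Answer: kg·m²/s²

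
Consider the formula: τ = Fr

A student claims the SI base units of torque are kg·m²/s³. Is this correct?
Units of each symbol in τ = Fr:
  F (force): kg·m/s²
  r (lever arm): m

Multiplying the contributions: [kg·m/s²] · [m]
Adding exponents of each base unit: kg: 1, m: 2, s: -2
SI base units of torque: kg·m²/s²

The claimed units kg·m²/s³ (exponents kg: 1, m: 2, s: -3) do not match the derived units kg·m²/s² (exponents kg: 1, m: 2, s: -2), so the claim is incorrect.

Answer: No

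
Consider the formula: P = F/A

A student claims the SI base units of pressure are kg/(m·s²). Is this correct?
Units of each symbol in P = F/A:
  F (force): kg·m/s²
  A (area): m²  → in the denominator, contributes 1/m²

Multiplying the contributions: [kg·m/s²] · [1/m²]
Adding exponents of each base unit: kg: 1, m: -1, s: -2
SI base units of pressure: kg/(m·s²)

The claimed units kg/(m·s²) match the derived units, so the claim is correct.

Answer: Yes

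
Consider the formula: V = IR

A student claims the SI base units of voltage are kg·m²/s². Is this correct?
Units of each symbol in V = IR:
  I (current): A
  R (resistance, in ohms): kg·m²/(s³·A²)

Multiplying the contributions: [A] · [kg·m²/(s³·A²)]
Adding exponents of each base unit: kg: 1, m: 2, s: -3, A: -1
SI base units of voltage: kg·m²/(s³·A)

The claimed units kg·m²/s² (exponents kg: 1, m: 2, s: -2) do not match the derived units kg·m²/(s³·A) (exponents kg: 1, m: 2, s: -3, A: -1), so the claim is incorrect.

Answer: No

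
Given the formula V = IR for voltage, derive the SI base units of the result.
Units of each symbol in V = IR:
  I (current): A
  R (resistance, in ohms): kg·m²/(s³·A²)

Multiplying the contributions: [A] · [kg·m²/(s³·A²)]
Adding exponents of each base unit: kg: 1, m: 2, s: -3, A: -1
SI base units of voltage: kg·m²/(s³·A)

Answer: kg·m²/(s³·A)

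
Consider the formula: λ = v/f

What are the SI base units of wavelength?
Units of each symbol in λ = v/f:
  v (wave speed): m/s
  f (frequency): 1/s  → in the denominator, contributes s

Multiplying the contributions: [m/s] · [s]
Adding exponents of each base unit: m: 1
SI base units of wavelength: m

Answer: m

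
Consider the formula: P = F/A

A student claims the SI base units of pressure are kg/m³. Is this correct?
Units of each symbol in P = F/A:
  F (force): kg·m/s²
  A (area): m²  → in the denominator, contributes 1/m²

Multiplying the contributions: [kg·m/s²] · [1/m²]
Adding exponents of each base unit: kg: 1, m: -1, s: -2
SI base units of pressure: kg/(m·s²)

The claimed units kg/m³ (exponents kg: 1, m: -3) do not match the derived units kg/(m·s²) (exponents kg: 1, m: -1, s: -2), so the claim is incorrect.

Answer: No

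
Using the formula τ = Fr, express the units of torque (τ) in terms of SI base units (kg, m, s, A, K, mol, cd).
Units of each symbol in τ = Fr:
  F (force): kg·m/s²
  r (lever arm): m

Multiplying the contributions: [kg·m/s²] · [m]
Adding exponents of each base unit: kg: 1, m: 2, s: -2
SI base units of torque: kg·m²/s²

Answer: kg·m²/s²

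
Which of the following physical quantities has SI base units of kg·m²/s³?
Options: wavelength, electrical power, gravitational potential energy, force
Checking the SI base units of each option:
  wavelength (λ = v/f): m  ✗
  electrical power (P = IV): kg·m²/s³  ✓ matches
  gravitational potential energy (U = -GMm/r): kg·m²/s²  ✗
  force (F = ma): kg·m/s²  ✗

Only electrical power has units kg·m²/s³.

Answer: electrical power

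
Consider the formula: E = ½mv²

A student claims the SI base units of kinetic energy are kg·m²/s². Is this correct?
Units of each symbol in E = ½mv²:
  m (mass): kg
  v (speed): m/s  → to the power 2, contributes m²/s²
  The factor ½ is dimensionless.

Multiplying the contributions: [kg] · [m²/s²]
Adding exponents of each base unit: kg: 1, m: 2, s: -2
SI base units of kinetic energy: kg·m²/s²

The claimed units kg·m²/s² match the derived units, so the claim is correct.

Answer: Yes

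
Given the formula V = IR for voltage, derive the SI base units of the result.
Units of each symbol in V = IR:
  I (current): A
  R (resistance, in ohms): kg·m²/(s³·A²)

Multiplying the contributions: [A] · [kg·m²/(s³·A²)]
Adding exponents of each base unit: kg: 1, m: 2, s: -3, A: -1
SI base units of voltage: kg·m²/(s³·A)

Answer: kg·m²/(s³·A)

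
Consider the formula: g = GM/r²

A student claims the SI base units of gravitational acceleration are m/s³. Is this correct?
Units of each symbol in g = GM/r²:
  G (gravitational constant): m³/(kg·s²)
  M (mass): kg
  r (distance): m  → to the power 2 in the denominator, contributes 1/m²

Multiplying the contributions: [m³/(kg·s²)] · [kg] · [1/m²]
Adding exponents of each base unit: m: 1, s: -2
SI base units of gravitational acceleration: m/s²

The claimed units m/s³ (exponents m: 1, s: -3) do not match the derived units m/s² (exponents m: 1, s: -2), so the claim is incorrect.

Answer: No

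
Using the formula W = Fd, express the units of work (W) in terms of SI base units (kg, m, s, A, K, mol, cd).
Units of each symbol in W = Fd:
  F (force): kg·m/s²
  d (displacement): m

Multiplying the contributions: [kg·m/s²] · [m]
Adding exponents of each base unit: kg: 1, m: 2, s: -2
SI base units of work: kg·m²/s²

Answer: kg·m²/s²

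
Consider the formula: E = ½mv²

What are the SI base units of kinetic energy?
Units of each symbol in E = ½mv²:
  m (mass): kg
  v (speed): m/s  → to the power 2, contributes m²/s²
  The factor ½ is dimensionless.

Multiplying the contributions: [kg] · [m²/s²]
Adding exponents of each base unit: kg: 1, m: 2, s: -2
SI base units of kinetic energy: kg·m²/s²

Answer: kg·m²/s²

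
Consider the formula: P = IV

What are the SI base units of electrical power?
Units of each symbol in P = IV:
  I (current): A
  V (voltage, in volts): kg·m²/(s³·A)

Multiplying the contributions: [A] · [kg·m²/(s³·A)]
Adding exponents of each base unit: kg: 1, m: 2, s: -3
SI base units of electrical power: kg·m²/s³

Answer: kg·m²/s³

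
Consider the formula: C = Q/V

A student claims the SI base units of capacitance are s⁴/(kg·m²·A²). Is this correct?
Units of each symbol in C = Q/V:
  Q (charge, in coulombs): s·A
  V (voltage, in volts): kg·m²/(s³·A)  → in the denominator, contributes s³·A/(kg·m²)

Multiplying the contributions: [s·A] · [s³·A/(kg·m²)]
Adding exponents of each base unit: kg: -1, m: -2, s: 4, A: 2
SI base units of capacitance: s⁴·A²/(kg·m²)

The claimed units s⁴/(kg·m²·A²) (exponents kg: -1, m: -2, s: 4, A: -2) do not match the derived units s⁴·A²/(kg·m²) (exponents kg: -1, m: -2, s: 4, A: 2), so the claim is incorrect.

Answer: No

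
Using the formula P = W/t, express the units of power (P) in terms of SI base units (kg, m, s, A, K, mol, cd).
Units of each symbol in P = W/t:
  W (work): kg·m²/s²
  t (time): s  → in the denominator, contributes 1/s

Multiplying the contributions: [kg·m²/s²] · [1/s]
Adding exponents of each base unit: kg: 1, m: 2, s: -3
SI base units of power: kg·m²/s³

Answer: kg·m²/s³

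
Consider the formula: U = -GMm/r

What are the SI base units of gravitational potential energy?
Units of each symbol in U = -GMm/r:
  G (gravitational constant): m³/(kg·s²)
  M (mass): kg
  m (mass): kg
  r (distance): m  → in the denominator, contributes 1/m
  The minus sign does not affect the units.

Multiplying the contributions: [m³/(kg·s²)] · [kg] · [kg] · [1/m]
Adding exponents of each base unit: kg: 1, m: 2, s: -2
SI base units of gravitational potential energy: kg·m²/s²

Answer: kg·m²/s²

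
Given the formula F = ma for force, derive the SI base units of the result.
Units of each symbol in F = ma:
  m (mass): kg
  a (acceleration): m/s²

Multiplying the contributions: [kg] · [m/s²]
Adding exponents of each base unit: kg: 1, m: 1, s: -2
SI base units of force: kg·m/s²

Answer: kg·m/s²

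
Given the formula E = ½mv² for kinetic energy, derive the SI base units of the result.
Units of each symbol in E = ½mv²:
  m (mass): kg
  v (speed): m/s  → to the power 2, contributes m²/s²
  The factor ½ is dimensionless.

Multiplying the contributions: [kg] · [m²/s²]
Adding exponents of each base unit: kg: 1, m: 2, s: -2
SI base units of kinetic energy: kg·m²/s²

Answer: kg·m²/s²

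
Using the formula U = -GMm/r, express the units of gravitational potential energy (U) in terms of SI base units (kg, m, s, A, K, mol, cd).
Units of each symbol in U = -GMm/r:
  G (gravitational constant): m³/(kg·s²)
  M (mass): kg
  m (mass): kg
  r (distance): m  → in the denominator, contributes 1/m
  The minus sign does not affect the units.

Multiplying the contributions: [m³/(kg·s²)] · [kg] · [kg] · [1/m]
Adding exponents of each base unit: kg: 1, m: 2, s: -2
SI base units of gravitational potential energy: kg·m²/s²

Answer: kg·m²/s²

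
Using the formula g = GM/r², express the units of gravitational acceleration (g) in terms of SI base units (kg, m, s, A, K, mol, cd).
Units of each symbol in g = GM/r²:
  G (gravitational constant): m³/(kg·s²)
  M (mass): kg
  r (distance): m  → to the power 2 in the denominator, contributes 1/m²

Multiplying the contributions: [m³/(kg·s²)] · [kg] · [1/m²]
Adding exponents of each base unit: m: 1, s: -2
SI base units of gravitational acceleration: m/s²

Answer: m/s²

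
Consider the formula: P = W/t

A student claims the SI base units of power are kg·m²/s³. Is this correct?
Units of each symbol in P = W/t:
  W (work): kg·m²/s²
  t (time): s  → in the denominator, contributes 1/s

Multiplying the contributions: [kg·m²/s²] · [1/s]
Adding exponents of each base unit: kg: 1, m: 2, s: -3
SI base units of power: kg·m²/s³

The claimed units kg·m²/s³ match the derived units, so the claim is correct.

Answer: Yes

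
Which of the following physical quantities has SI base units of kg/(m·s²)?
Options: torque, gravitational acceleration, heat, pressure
Checking the SI base units of each option:
  torque (τ = Fr): kg·m²/s²  ✗
  gravitational acceleration (g = GM/r²): m/s²  ✗
  heat (Q = mcΔT): kg·m²/s²  ✗
  pressure (P = F/A): kg/(m·s²)  ✓ matches

Only pressure has units kg/(m·s²).

Answer: pressure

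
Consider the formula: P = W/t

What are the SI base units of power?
Units of each symbol in P = W/t:
  W (work): kg·m²/s²
  t (time): s  → in the denominator, contributes 1/s

Multiplying the contributions: [kg·m²/s²] · [1/s]
Adding exponents of each base unit: kg: 1, m: 2, s: -3
SI base units of power: kg·m²/s³

Answer: kg·m²/s³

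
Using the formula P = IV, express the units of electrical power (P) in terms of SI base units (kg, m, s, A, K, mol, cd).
Units of each symbol in P = IV:
  I (current): A
  V (voltage, in volts): kg·m²/(s³·A)

Multiplying the contributions: [A] · [kg·m²/(s³·A)]
Adding exponents of each base unit: kg: 1, m: 2, s: -3
SI base units of electrical power: kg·m²/s³

Answer: kg·m²/s³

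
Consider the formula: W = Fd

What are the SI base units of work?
Units of each symbol in W = Fd:
  F (force): kg·m/s²
  d (displacement): m

Multiplying the contributions: [kg·m/s²] · [m]
Adding exponents of each base unit: kg: 1, m: 2, s: -2
SI base units of work: kg·m²/s²

Answer: kg·m²/s²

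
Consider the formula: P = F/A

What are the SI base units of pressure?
Units of each symbol in P = F/A:
  F (force): kg·m/s²
  A (area): m²  → in the denominator, contributes 1/m²

Multiplying the contributions: [kg·m/s²] · [1/m²]
Adding exponents of each base unit: kg: 1, m: -1, s: -2
SI base units of pressure: kg/(m·s²)

Answer: kg/(m·s²)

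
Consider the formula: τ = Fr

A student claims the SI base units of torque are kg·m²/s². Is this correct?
Units of each symbol in τ = Fr:
  F (force): kg·m/s²
  r (lever arm): m

Multiplying the contributions: [kg·m/s²] · [m]
Adding exponents of each base unit: kg: 1, m: 2, s: -2
SI base units of torque: kg·m²/s²

The claimed units kg·m²/s² match the derived units, so the claim is correct.

Answer: Yes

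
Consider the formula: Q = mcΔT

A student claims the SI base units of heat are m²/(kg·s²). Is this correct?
Units of each symbol in Q = mcΔT:
  m (mass): kg
  c (specific heat capacity, in J/(kg·K)): m²/(s²·K)
  ΔT (temperature change): K

Multiplying the contributions: [kg] · [m²/(s²·K)] · [K]
Adding exponents of each base unit: kg: 1, m: 2, s: -2
SI base units of heat: kg·m²/s²

The claimed units m²/(kg·s²) (exponents kg: -1, m: 2, s: -2) do not match the derived units kg·m²/s² (exponents kg: 1, m: 2, s: -2), so the claim is incorrect.

Answer: No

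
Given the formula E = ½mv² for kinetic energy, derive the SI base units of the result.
Units of each symbol in E = ½mv²:
  m (mass): kg
  v (speed): m/s  → to the power 2, contributes m²/s²
  The factor ½ is dimensionless.

Multiplying the contributions: [kg] · [m²/s²]
Adding exponents of each base unit: kg: 1, m: 2, s: -2
SI base units of kinetic energy: kg·m²/s²

Answer: kg·m²/s²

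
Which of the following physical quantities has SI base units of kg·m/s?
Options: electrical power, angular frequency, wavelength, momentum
Checking the SI base units of each option:
  electrical power (P = IV): kg·m²/s³  ✗
  angular frequency (ω = 2πf): 1/s  ✗
  wavelength (λ = v/f): m  ✗
  momentum (p = mv): kg·m/s  ✓ matches

Only momentum has units kg·m/s.

Answer: momentum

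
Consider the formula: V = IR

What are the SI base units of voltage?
Units of each symbol in V = IR:
  I (current): A
  R (resistance, in ohms): kg·m²/(s³·A²)

Multiplying the contributions: [A] · [kg·m²/(s³·A²)]
Adding exponents of each base unit: kg: 1, m: 2, s: -3, A: -1
SI base units of voltage: kg·m²/(s³·A)

Answer: kg·m²/(s³·A)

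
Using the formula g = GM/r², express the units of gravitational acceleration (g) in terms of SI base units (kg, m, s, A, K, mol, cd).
Units of each symbol in g = GM/r²:
  G (gravitational constant): m³/(kg·s²)
  M (mass): kg
  r (distance): m  → to the power 2 in the denominator, contributes 1/m²

Multiplying the contributions: [m³/(kg·s²)] · [kg] · [1/m²]
Adding exponents of each base unit: m: 1, s: -2
SI base units of gravitational acceleration: m/s²

Answer: m/s²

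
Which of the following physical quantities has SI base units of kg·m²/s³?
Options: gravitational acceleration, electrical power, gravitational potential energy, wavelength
Checking the SI base units of each option:
  gravitational acceleration (g = GM/r²): m/s²  ✗
  electrical power (P = IV): kg·m²/s³  ✓ matches
  gravitational potential energy (U = -GMm/r): kg·m²/s²  ✗
  wavelength (λ = v/f): m  ✗

Only electrical power has units kg·m²/s³.

Answer: electrical power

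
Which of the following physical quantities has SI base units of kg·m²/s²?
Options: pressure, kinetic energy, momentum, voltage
Checking the SI base units of each option:
  pressure (P = F/A): kg/(m·s²)  ✗
  kinetic energy (E = ½mv²): kg·m²/s²  ✓ matches
  momentum (p = mv): kg·m/s  ✗
  voltage (V = IR): kg·m²/(s³·A)  ✗

Only kinetic energy has units kg·m²/s².

Answer: kinetic energy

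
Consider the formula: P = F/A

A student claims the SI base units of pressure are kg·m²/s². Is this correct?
Units of each symbol in P = F/A:
  F (force): kg·m/s²
  A (area): m²  → in the denominator, contributes 1/m²

Multiplying the contributions: [kg·m/s²] · [1/m²]
Adding exponents of each base unit: kg: 1, m: -1, s: -2
SI base units of pressure: kg/(m·s²)

The claimed units kg·m²/s² (exponents kg: 1, m: 2, s: -2) do not match the derived units kg/(m·s²) (exponents kg: 1, m: -1, s: -2), so the claim is incorrect.

Answer: No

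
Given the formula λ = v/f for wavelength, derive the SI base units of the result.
Units of each symbol in λ = v/f:
  v (wave speed): m/s
  f (frequency): 1/s  → in the denominator, contributes s

Multiplying the contributions: [m/s] · [s]
Adding exponents of each base unit: m: 1
SI base units of wavelength: m

Answer: m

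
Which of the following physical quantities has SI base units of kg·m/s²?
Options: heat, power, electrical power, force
Checking the SI base units of each option:
  heat (Q = mcΔT): kg·m²/s²  ✗
  power (P = W/t): kg·m²/s³  ✗
  electrical power (P = IV): kg·m²/s³  ✗
  force (F = ma): kg·m/s²  ✓ matches

Only force has units kg·m/s².

Answer: force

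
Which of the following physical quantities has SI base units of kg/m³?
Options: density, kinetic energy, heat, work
Checking the SI base units of each option:
  density (ρ = m/V): kg/m³  ✓ matches
  kinetic energy (E = ½mv²): kg·m²/s²  ✗
  heat (Q = mcΔT): kg·m²/s²  ✗
  work (W = Fd): kg·m²/s²  ✗

Only density has units kg/m³.

Answer: density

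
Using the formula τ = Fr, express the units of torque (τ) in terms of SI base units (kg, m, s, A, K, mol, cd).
Units of each symbol in τ = Fr:
  F (force): kg·m/s²
  r (lever arm): m

Multiplying the contributions: [kg·m/s²] · [m]
Adding exponents of each base unit: kg: 1, m: 2, s: -2
SI base units of torque: kg·m²/s²

Answer: kg·m²/s²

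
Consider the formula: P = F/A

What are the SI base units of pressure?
Units of each symbol in P = F/A:
  F (force): kg·m/s²
  A (area): m²  → in the denominator, contributes 1/m²

Multiplying the contributions: [kg·m/s²] · [1/m²]
Adding exponents of each base unit: kg: 1, m: -1, s: -2
SI base units of pressure: kg/(m·s²)

Answer: kg/(m·s²)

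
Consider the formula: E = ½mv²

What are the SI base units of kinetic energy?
Units of each symbol in E = ½mv²:
  m (mass): kg
  v (speed): m/s  → to the power 2, contributes m²/s²
  The factor ½ is dimensionless.

Multiplying the contributions: [kg] · [m²/s²]
Adding exponents of each base unit: kg: 1, m: 2, s: -2
SI base units of kinetic energy: kg·m²/s²

Answer: kg·m²/s²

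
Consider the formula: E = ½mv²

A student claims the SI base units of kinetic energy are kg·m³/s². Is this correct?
Units of each symbol in E = ½mv²:
  m (mass): kg
  v (speed): m/s  → to the power 2, contributes m²/s²
  The factor ½ is dimensionless.

Multiplying the contributions: [kg] · [m²/s²]
Adding exponents of each base unit: kg: 1, m: 2, s: -2
SI base units of kinetic energy: kg·m²/s²

The claimed units kg·m³/s² (exponents kg: 1, m: 3, s: -2) do not match the derived units kg·m²/s² (exponents kg: 1, m: 2, s: -2), so the claim is incorrect.

Answer: No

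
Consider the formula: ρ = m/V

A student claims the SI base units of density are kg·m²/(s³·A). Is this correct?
Units of each symbol in ρ = m/V:
  m (mass): kg
  V (volume): m³  → in the denominator, contributes 1/m³

Multiplying the contributions: [kg] · [1/m³]
Adding exponents of each base unit: kg: 1, m: -3
SI base units of density: kg/m³

The claimed units kg·m²/(s³·A) (exponents kg: 1, m: 2, s: -3, A: -1) do not match the derived units kg/m³ (exponents kg: 1, m: -3), so the claim is incorrect.

Answer: No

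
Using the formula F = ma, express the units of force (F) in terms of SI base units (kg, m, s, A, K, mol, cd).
Units of each symbol in F = ma:
  m (mass): kg
  a (acceleration): m/s²

Multiplying the contributions: [kg] · [m/s²]
Adding exponents of each base unit: kg: 1, m: 1, s: -2
SI base units of force: kg·m/s²

Answer: kg·m/s²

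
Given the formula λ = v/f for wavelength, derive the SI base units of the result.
Units of each symbol in λ = v/f:
  v (wave speed): m/s
  f (frequency): 1/s  → in the denominator, contributes s

Multiplying the contributions: [m/s] · [s]
Adding exponents of each base unit: m: 1
SI base units of wavelength: m

Answer: m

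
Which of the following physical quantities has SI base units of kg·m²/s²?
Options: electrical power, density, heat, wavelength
Checking the SI base units of each option:
  electrical power (P = IV): kg·m²/s³  ✗
  density (ρ = m/V): kg/m³  ✗
  heat (Q = mcΔT): kg·m²/s²  ✓ matches
  wavelength (λ = v/f): m  ✗

Only heat has units kg·m²/s².

Answer: heat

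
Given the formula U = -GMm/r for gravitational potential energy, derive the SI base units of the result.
Units of each symbol in U = -GMm/r:
  G (gravitational constant): m³/(kg·s²)
  M (mass): kg
  m (mass): kg
  r (distance): m  → in the denominator, contributes 1/m
  The minus sign does not affect the units.

Multiplying the contributions: [m³/(kg·s²)] · [kg] · [kg] · [1/m]
Adding exponents of each base unit: kg: 1, m: 2, s: -2
SI base units of gravitational potential energy: kg·m²/s²

Answer: kg·m²/s²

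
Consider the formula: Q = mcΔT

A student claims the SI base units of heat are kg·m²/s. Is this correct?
Units of each symbol in Q = mcΔT:
  m (mass): kg
  c (specific heat capacity, in J/(kg·K)): m²/(s²·K)
  ΔT (temperature change): K

Multiplying the contributions: [kg] · [m²/(s²·K)] · [K]
Adding exponents of each base unit: kg: 1, m: 2, s: -2
SI base units of heat: kg·m²/s²

The claimed units kg·m²/s (exponents kg: 1, m: 2, s: -1) do not match the derived units kg·m²/s² (exponents kg: 1, m: 2, s: -2), so the claim is incorrect.

Answer: No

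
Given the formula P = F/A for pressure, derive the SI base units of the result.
Units of each symbol in P = F/A:
  F (force): kg·m/s²
  A (area): m²  → in the denominator, contributes 1/m²

Multiplying the contributions: [kg·m/s²] · [1/m²]
Adding exponents of each base unit: kg: 1, m: -1, s: -2
SI base units of pressure: kg/(m·s²)

Answer: kg/(m·s²)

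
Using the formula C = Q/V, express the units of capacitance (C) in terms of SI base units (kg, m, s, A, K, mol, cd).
Units of each symbol in C = Q/V:
  Q (charge, in coulombs): s·A
  V (voltage, in volts): kg·m²/(s³·A)  → in the denominator, contributes s³·A/(kg·m²)

Multiplying the contributions: [s·A] · [s³·A/(kg·m²)]
Adding exponents of each base unit: kg: -1, m: -2, s: 4, A: 2
SI base units of capacitance: s⁴·A²/(kg·m²)

Answer: s⁴·A²/(kg·m²)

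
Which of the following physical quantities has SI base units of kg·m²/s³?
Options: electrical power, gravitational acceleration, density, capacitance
Checking the SI base units of each option:
  electrical power (P = IV): kg·m²/s³  ✓ matches
  gravitational acceleration (g = GM/r²): m/s²  ✗
  density (ρ = m/V): kg/m³  ✗
  capacitance (C = Q/V): s⁴·A²/(kg·m²)  ✗

Only electrical power has units kg·m²/s³.

Answer: electrical power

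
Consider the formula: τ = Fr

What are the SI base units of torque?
Units of each symbol in τ = Fr:
  F (force): kg·m/s²
  r (lever arm): m

Multiplying the contributions: [kg·m/s²] · [m]
Adding exponents of each base unit: kg: 1, m: 2, s: -2
SI base units of torque: kg·m²/s²

Answer: kg·m²/s²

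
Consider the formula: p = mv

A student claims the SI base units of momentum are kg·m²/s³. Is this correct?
Units of each symbol in p = mv:
  m (mass): kg
  v (velocity): m/s

Multiplying the contributions: [kg] · [m/s]
Adding exponents of each base unit: kg: 1, m: 1, s: -1
SI base units of momentum: kg·m/s

The claimed units kg·m²/s³ (exponents kg: 1, m: 2, s: -3) do not match the derived units kg·m/s (exponents kg: 1, m: 1, s: -1), so the claim is incorrect.

Answer: No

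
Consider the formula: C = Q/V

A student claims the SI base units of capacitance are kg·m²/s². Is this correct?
Units of each symbol in C = Q/V:
  Q (charge, in coulombs): s·A
  V (voltage, in volts): kg·m²/(s³·A)  → in the denominator, contributes s³·A/(kg·m²)

Multiplying the contributions: [s·A] · [s³·A/(kg·m²)]
Adding exponents of each base unit: kg: -1, m: -2, s: 4, A: 2
SI base units of capacitance: s⁴·A²/(kg·m²)

The claimed units kg·m²/s² (exponents kg: 1, m: 2, s: -2) do not match the derived units s⁴·A²/(kg·m²) (exponents kg: -1, m: -2, s: 4, A: 2), so the claim is incorrect.

Answer: No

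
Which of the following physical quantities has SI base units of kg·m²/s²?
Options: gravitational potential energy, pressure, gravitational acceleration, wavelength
Checking the SI base units of each option:
  gravitational potential energy (U = -GMm/r): kg·m²/s²  ✓ matches
  pressure (P = F/A): kg/(m·s²)  ✗
  gravitational acceleration (g = GM/r²): m/s²  ✗
  wavelength (λ = v/f): m  ✗

Only gravitational potential energy has units kg·m²/s².

Answer: gravitational potential energy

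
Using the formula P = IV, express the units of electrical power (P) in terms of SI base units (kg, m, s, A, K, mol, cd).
Units of each symbol in P = IV:
  I (current): A
  V (voltage, in volts): kg·m²/(s³·A)

Multiplying the contributions: [A] · [kg·m²/(s³·A)]
Adding exponents of each base unit: kg: 1, m: 2, s: -3
SI base units of electrical power: kg·m²/s³

Answer: kg·m²/s³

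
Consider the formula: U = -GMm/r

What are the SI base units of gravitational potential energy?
Units of each symbol in U = -GMm/r:
  G (gravitational constant): m³/(kg·s²)
  M (mass): kg
  m (mass): kg
  r (distance): m  → in the denominator, contributes 1/m
  The minus sign does not affect the units.

Multiplying the contributions: [m³/(kg·s²)] · [kg] · [kg] · [1/m]
Adding exponents of each base unit: kg: 1, m: 2, s: -2
SI base units of gravitational potential energy: kg·m²/s²

Answer: kg·m²/s²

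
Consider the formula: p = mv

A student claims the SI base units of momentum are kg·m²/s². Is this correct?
Units of each symbol in p = mv:
  m (mass): kg
  v (velocity): m/s

Multiplying the contributions: [kg] · [m/s]
Adding exponents of each base unit: kg: 1, m: 1, s: -1
SI base units of momentum: kg·m/s

The claimed units kg·m²/s² (exponents kg: 1, m: 2, s: -2) do not match the derived units kg·m/s (exponents kg: 1, m: 1, s: -1), so the claim is incorrect.

Answer: No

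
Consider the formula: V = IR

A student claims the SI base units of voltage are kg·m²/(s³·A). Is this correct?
Units of each symbol in V = IR:
  I (current): A
  R (resistance, in ohms): kg·m²/(s³·A²)

Multiplying the contributions: [A] · [kg·m²/(s³·A²)]
Adding exponents of each base unit: kg: 1, m: 2, s: -3, A: -1
SI base units of voltage: kg·m²/(s³·A)

The claimed units kg·m²/(s³·A) match the derived units, so the claim is correct.

Answer: Yes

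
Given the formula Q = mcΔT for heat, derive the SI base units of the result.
Units of each symbol in Q = mcΔT:
  m (mass): kg
  c (specific heat capacity, in J/(kg·K)): m²/(s²·K)
  ΔT (temperature change): K

Multiplying the contributions: [kg] · [m²/(s²·K)] · [K]
Adding exponents of each base unit: kg: 1, m: 2, s: -2
SI base units of heat: kg·m²/s²

Answer: kg·m²/s²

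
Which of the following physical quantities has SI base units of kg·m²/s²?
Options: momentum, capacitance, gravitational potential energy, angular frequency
Checking the SI base units of each option:
  momentum (p = mv): kg·m/s  ✗
  capacitance (C = Q/V): s⁴·A²/(kg·m²)  ✗
  gravitational potential energy (U = -GMm/r): kg·m²/s²  ✓ matches
  angular frequency (ω = 2πf): 1/s  ✗

Only gravitational potential energy has units kg·m²/s².

Answer: gravitational potential energy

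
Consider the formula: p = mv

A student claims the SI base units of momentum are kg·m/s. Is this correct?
Units of each symbol in p = mv:
  m (mass): kg
  v (velocity): m/s

Multiplying the contributions: [kg] · [m/s]
Adding exponents of each base unit: kg: 1, m: 1, s: -1
SI base units of momentum: kg·m/s

The claimed units kg·m/s match the derived units, so the claim is correct.

Answer: Yes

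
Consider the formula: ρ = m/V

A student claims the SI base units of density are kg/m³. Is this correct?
Units of each symbol in ρ = m/V:
  m (mass): kg
  V (volume): m³  → in the denominator, contributes 1/m³

Multiplying the contributions: [kg] · [1/m³]
Adding exponents of each base unit: kg: 1, m: -3
SI base units of density: kg/m³

The claimed units kg/m³ match the derived units, so the claim is correct.

Answer: Yes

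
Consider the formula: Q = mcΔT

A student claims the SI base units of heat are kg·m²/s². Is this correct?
Units of each symbol in Q = mcΔT:
  m (mass): kg
  c (specific heat capacity, in J/(kg·K)): m²/(s²·K)
  ΔT (temperature change): K

Multiplying the contributions: [kg] · [m²/(s²·K)] · [K]
Adding exponents of each base unit: kg: 1, m: 2, s: -2
SI base units of heat: kg·m²/s²

The claimed units kg·m²/s² match the derived units, so the claim is correct.

Answer: Yes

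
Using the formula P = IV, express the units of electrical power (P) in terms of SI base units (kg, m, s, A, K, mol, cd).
Units of each symbol in P = IV:
  I (current): A
  V (voltage, in volts): kg·m²/(s³·A)

Multiplying the contributions: [A] · [kg·m²/(s³·A)]
Adding exponents of each base unit: kg: 1, m: 2, s: -3
SI base units of electrical power: kg·m²/s³

Answer: kg·m²/s³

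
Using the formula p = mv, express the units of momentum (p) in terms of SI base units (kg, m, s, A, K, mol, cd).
Units of each symbol in p = mv:
  m (mass): kg
  v (velocity): m/s

Multiplying the contributions: [kg] · [m/s]
Adding exponents of each base unit: kg: 1, m: 1, s: -1
SI base units of momentum: kg·m/s

Answer: kg·m/s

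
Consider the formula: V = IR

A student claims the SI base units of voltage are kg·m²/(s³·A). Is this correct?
Units of each symbol in V = IR:
  I (current): A
  R (resistance, in ohms): kg·m²/(s³·A²)

Multiplying the contributions: [A] · [kg·m²/(s³·A²)]
Adding exponents of each base unit: kg: 1, m: 2, s: -3, A: -1
SI base units of voltage: kg·m²/(s³·A)

The claimed units kg·m²/(s³·A) match the derived units, so the claim is correct.

Answer: Yes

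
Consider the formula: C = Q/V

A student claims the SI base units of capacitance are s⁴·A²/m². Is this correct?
Units of each symbol in C = Q/V:
  Q (charge, in coulombs): s·A
  V (voltage, in volts): kg·m²/(s³·A)  → in the denominator, contributes s³·A/(kg·m²)

Multiplying the contributions: [s·A] · [s³·A/(kg·m²)]
Adding exponents of each base unit: kg: -1, m: -2, s: 4, A: 2
SI base units of capacitance: s⁴·A²/(kg·m²)

The claimed units s⁴·A²/m² (exponents m: -2, s: 4, A: 2) do not match the derived units s⁴·A²/(kg·m²) (exponents kg: -1, m: -2, s: 4, A: 2), so the claim is incorrect.

Answer: No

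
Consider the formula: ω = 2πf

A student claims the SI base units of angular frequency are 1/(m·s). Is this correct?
Units of each symbol in ω = 2πf:
  f (frequency): 1/s
  The factor 2π is dimensionless.

Multiplying the contributions: [1/s]
Adding exponents of each base unit: s: -1
SI base units of angular frequency: 1/s

The claimed units 1/(m·s) (exponents m: -1, s: -1) do not match the derived units 1/s (exponents s: -1), so the claim is incorrect.

Answer: No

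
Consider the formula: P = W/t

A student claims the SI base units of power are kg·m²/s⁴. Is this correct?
Units of each symbol in P = W/t:
  W (work): kg·m²/s²
  t (time): s  → in the denominator, contributes 1/s

Multiplying the contributions: [kg·m²/s²] · [1/s]
Adding exponents of each base unit: kg: 1, m: 2, s: -3
SI base units of power: kg·m²/s³

The claimed units kg·m²/s⁴ (exponents kg: 1, m: 2, s: -4) do not match the derived units kg·m²/s³ (exponents kg: 1, m: 2, s: -3), so the claim is incorrect.

Answer: No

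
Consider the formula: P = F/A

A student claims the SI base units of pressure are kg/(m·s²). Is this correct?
Units of each symbol in P = F/A:
  F (force): kg·m/s²
  A (area): m²  → in the denominator, contributes 1/m²

Multiplying the contributions: [kg·m/s²] · [1/m²]
Adding exponents of each base unit: kg: 1, m: -1, s: -2
SI base units of pressure: kg/(m·s²)

The claimed units kg/(m·s²) match the derived units, so the claim is correct.

Answer: Yes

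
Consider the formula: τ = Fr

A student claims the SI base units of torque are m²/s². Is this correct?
Units of each symbol in τ = Fr:
  F (force): kg·m/s²
  r (lever arm): m

Multiplying the contributions: [kg·m/s²] · [m]
Adding exponents of each base unit: kg: 1, m: 2, s: -2
SI base units of torque: kg·m²/s²

The claimed units m²/s² (exponents m: 2, s: -2) do not match the derived units kg·m²/s² (exponents kg: 1, m: 2, s: -2), so the claim is incorrect.

Answer: No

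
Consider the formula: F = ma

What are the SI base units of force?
Units of each symbol in F = ma:
  m (mass): kg
  a (acceleration): m/s²

Multiplying the contributions: [kg] · [m/s²]
Adding exponents of each base unit: kg: 1, m: 1, s: -2
SI base units of force: kg·m/s²

Answer: kg·m/s²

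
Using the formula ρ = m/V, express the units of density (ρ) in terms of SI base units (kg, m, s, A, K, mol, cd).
Units of each symbol in ρ = m/V:
  m (mass): kg
  V (volume): m³  → in the denominator, contributes 1/m³

Multiplying the contributions: [kg] · [1/m³]
Adding exponents of each base unit: kg: 1, m: -3
SI base units of density: kg/m³

Answer: kg/m³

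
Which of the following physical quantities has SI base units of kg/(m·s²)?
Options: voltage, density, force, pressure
Checking the SI base units of each option:
  voltage (V = IR): kg·m²/(s³·A)  ✗
  density (ρ = m/V): kg/m³  ✗
  force (F = ma): kg·m/s²  ✗
  pressure (P = F/A): kg/(m·s²)  ✓ matches

Only pressure has units kg/(m·s²).

Answer: pressure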